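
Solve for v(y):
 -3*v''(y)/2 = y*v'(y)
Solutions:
 v(y) = C1 + C2*erf(sqrt(3)*y/3)


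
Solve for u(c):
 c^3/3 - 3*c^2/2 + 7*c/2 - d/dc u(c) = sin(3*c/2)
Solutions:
 u(c) = C1 + c^4/12 - c^3/2 + 7*c^2/4 + 2*cos(3*c/2)/3


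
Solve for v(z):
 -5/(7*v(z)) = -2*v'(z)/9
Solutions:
 v(z) = -sqrt(C1 + 315*z)/7
 v(z) = sqrt(C1 + 315*z)/7


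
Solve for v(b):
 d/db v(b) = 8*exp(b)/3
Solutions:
 v(b) = C1 + 8*exp(b)/3


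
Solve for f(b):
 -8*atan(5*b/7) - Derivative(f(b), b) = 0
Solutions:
 f(b) = C1 - 8*b*atan(5*b/7) + 28*log(25*b^2 + 49)/5


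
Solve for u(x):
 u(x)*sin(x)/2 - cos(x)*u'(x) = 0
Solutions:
 u(x) = C1/sqrt(cos(x))


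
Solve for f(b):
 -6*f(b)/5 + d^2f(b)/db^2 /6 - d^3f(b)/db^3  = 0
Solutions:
 f(b) = C1*exp(b*(5*5^(1/3)/(108*sqrt(26229) + 17491)^(1/3) + 10 + 5^(2/3)*(108*sqrt(26229) + 17491)^(1/3))/180)*sin(sqrt(3)*5^(1/3)*b*(-5^(1/3)*(108*sqrt(26229) + 17491)^(1/3) + 5/(108*sqrt(26229) + 17491)^(1/3))/180) + C2*exp(b*(5*5^(1/3)/(108*sqrt(26229) + 17491)^(1/3) + 10 + 5^(2/3)*(108*sqrt(26229) + 17491)^(1/3))/180)*cos(sqrt(3)*5^(1/3)*b*(-5^(1/3)*(108*sqrt(26229) + 17491)^(1/3) + 5/(108*sqrt(26229) + 17491)^(1/3))/180) + C3*exp(b*(-5^(2/3)*(108*sqrt(26229) + 17491)^(1/3) - 5*5^(1/3)/(108*sqrt(26229) + 17491)^(1/3) + 5)/90)


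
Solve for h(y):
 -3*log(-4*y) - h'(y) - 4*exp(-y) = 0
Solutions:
 h(y) = C1 - 3*y*log(-y) + 3*y*(1 - 2*log(2)) + 4*exp(-y)


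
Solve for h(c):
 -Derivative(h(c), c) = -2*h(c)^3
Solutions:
 h(c) = -sqrt(2)*sqrt(-1/(C1 + 2*c))/2
 h(c) = sqrt(2)*sqrt(-1/(C1 + 2*c))/2


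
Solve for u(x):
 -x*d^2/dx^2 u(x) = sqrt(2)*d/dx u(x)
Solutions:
 u(x) = C1 + C2*x^(1 - sqrt(2))


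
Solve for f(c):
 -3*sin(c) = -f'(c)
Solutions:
 f(c) = C1 - 3*cos(c)


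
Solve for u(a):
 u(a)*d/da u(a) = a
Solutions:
 u(a) = -sqrt(C1 + a^2)
 u(a) = sqrt(C1 + a^2)


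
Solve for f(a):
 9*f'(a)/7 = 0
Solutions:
 f(a) = C1


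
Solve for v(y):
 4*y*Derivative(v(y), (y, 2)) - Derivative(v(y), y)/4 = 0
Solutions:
 v(y) = C1 + C2*y^(17/16)


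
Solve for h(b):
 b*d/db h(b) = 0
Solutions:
 h(b) = C1


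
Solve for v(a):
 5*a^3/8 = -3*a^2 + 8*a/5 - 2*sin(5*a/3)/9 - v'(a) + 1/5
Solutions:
 v(a) = C1 - 5*a^4/32 - a^3 + 4*a^2/5 + a/5 + 2*cos(5*a/3)/15


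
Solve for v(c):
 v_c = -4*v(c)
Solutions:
 v(c) = C1*exp(-4*c)


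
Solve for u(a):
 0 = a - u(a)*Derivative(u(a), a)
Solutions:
 u(a) = -sqrt(C1 + a^2)
 u(a) = sqrt(C1 + a^2)


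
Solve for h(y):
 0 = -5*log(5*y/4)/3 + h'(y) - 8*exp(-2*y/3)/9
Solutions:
 h(y) = C1 + 5*y*log(y)/3 + 5*y*(-2*log(2) - 1 + log(5))/3 - 4*exp(-2*y/3)/3


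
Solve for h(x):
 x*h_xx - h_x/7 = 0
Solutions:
 h(x) = C1 + C2*x^(8/7)


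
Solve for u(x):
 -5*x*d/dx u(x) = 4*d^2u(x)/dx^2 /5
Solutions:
 u(x) = C1 + C2*erf(5*sqrt(2)*x/4)


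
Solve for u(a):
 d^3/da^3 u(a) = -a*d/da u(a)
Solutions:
 u(a) = C1 + Integral(C2*airyai(-a) + C3*airybi(-a), a)


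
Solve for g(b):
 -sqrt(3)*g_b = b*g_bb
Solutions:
 g(b) = C1 + C2*b^(1 - sqrt(3))


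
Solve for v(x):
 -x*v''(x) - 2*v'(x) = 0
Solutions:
 v(x) = C1 + C2/x


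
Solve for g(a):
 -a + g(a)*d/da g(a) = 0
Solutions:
 g(a) = -sqrt(C1 + a^2)
 g(a) = sqrt(C1 + a^2)


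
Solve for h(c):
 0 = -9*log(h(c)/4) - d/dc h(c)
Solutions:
 -Integral(1/(-log(_y) + 2*log(2)), (_y, h(c)))/9 = C1 - c


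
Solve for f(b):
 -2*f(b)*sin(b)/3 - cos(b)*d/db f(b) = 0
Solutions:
 f(b) = C1*cos(b)^(2/3)


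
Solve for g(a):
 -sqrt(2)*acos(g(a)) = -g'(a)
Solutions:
 Integral(1/acos(_y), (_y, g(a))) = C1 + sqrt(2)*a


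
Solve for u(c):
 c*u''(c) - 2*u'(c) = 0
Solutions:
 u(c) = C1 + C2*c^3


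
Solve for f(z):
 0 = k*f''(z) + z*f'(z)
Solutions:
 f(z) = C1 + C2*sqrt(k)*erf(sqrt(2)*z*sqrt(1/k)/2)


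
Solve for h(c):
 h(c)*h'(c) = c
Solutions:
 h(c) = -sqrt(C1 + c^2)
 h(c) = sqrt(C1 + c^2)


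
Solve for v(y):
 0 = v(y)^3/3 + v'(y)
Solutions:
 v(y) = -sqrt(6)*sqrt(-1/(C1 - y))/2
 v(y) = sqrt(6)*sqrt(-1/(C1 - y))/2


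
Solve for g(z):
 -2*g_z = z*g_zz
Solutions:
 g(z) = C1 + C2/z


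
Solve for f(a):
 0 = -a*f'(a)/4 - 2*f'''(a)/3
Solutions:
 f(a) = C1 + Integral(C2*airyai(-3^(1/3)*a/2) + C3*airybi(-3^(1/3)*a/2), a)


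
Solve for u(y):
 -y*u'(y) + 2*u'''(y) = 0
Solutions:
 u(y) = C1 + Integral(C2*airyai(2^(2/3)*y/2) + C3*airybi(2^(2/3)*y/2), y)


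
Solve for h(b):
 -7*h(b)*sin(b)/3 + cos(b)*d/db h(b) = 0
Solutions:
 h(b) = C1/cos(b)^(7/3)


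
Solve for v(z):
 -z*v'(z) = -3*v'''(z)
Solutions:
 v(z) = C1 + Integral(C2*airyai(3^(2/3)*z/3) + C3*airybi(3^(2/3)*z/3), z)


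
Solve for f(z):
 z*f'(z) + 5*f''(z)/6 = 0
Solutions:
 f(z) = C1 + C2*erf(sqrt(15)*z/5)


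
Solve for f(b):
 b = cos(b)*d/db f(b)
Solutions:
 f(b) = C1 + Integral(b/cos(b), b)


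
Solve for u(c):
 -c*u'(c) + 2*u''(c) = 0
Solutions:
 u(c) = C1 + C2*erfi(c/2)


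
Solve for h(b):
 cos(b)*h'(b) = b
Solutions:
 h(b) = C1 + Integral(b/cos(b), b)


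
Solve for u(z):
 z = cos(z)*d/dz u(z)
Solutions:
 u(z) = C1 + Integral(z/cos(z), z)


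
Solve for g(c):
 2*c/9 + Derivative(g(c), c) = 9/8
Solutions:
 g(c) = C1 - c^2/9 + 9*c/8


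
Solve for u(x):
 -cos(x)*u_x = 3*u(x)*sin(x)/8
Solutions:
 u(x) = C1*cos(x)^(3/8)


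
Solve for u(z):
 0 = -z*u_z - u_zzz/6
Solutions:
 u(z) = C1 + Integral(C2*airyai(-6^(1/3)*z) + C3*airybi(-6^(1/3)*z), z)


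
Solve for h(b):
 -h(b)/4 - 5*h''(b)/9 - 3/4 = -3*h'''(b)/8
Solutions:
 h(b) = C1*exp(b*(-(243*sqrt(915441) + 241147)^(1/3) - 1600/(243*sqrt(915441) + 241147)^(1/3) + 80)/162)*sin(sqrt(3)*b*(-(243*sqrt(915441) + 241147)^(1/3) + 1600/(243*sqrt(915441) + 241147)^(1/3))/162) + C2*exp(b*(-(243*sqrt(915441) + 241147)^(1/3) - 1600/(243*sqrt(915441) + 241147)^(1/3) + 80)/162)*cos(sqrt(3)*b*(-(243*sqrt(915441) + 241147)^(1/3) + 1600/(243*sqrt(915441) + 241147)^(1/3))/162) + C3*exp(b*(1600/(243*sqrt(915441) + 241147)^(1/3) + 40 + (243*sqrt(915441) + 241147)^(1/3))/81) - 3


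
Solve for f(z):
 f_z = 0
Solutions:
 f(z) = C1


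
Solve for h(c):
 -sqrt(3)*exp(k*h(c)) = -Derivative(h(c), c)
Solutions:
 h(c) = Piecewise((log(-1/(C1*k + sqrt(3)*c*k))/k, Ne(k, 0)), (nan, True))
 h(c) = Piecewise((C1 + sqrt(3)*c, Eq(k, 0)), (nan, True))


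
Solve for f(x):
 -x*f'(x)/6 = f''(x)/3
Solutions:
 f(x) = C1 + C2*erf(x/2)


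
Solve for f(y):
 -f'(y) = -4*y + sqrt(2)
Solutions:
 f(y) = C1 + 2*y^2 - sqrt(2)*y


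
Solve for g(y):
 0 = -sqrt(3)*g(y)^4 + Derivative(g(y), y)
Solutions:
 g(y) = (-1/(C1 + 3*sqrt(3)*y))^(1/3)
 g(y) = (-1/(C1 + sqrt(3)*y))^(1/3)*(-3^(2/3) - 3*3^(1/6)*I)/6
 g(y) = (-1/(C1 + sqrt(3)*y))^(1/3)*(-3^(2/3) + 3*3^(1/6)*I)/6


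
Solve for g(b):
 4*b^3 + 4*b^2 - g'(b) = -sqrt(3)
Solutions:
 g(b) = C1 + b^4 + 4*b^3/3 + sqrt(3)*b


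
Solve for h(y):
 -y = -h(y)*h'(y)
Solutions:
 h(y) = -sqrt(C1 + y^2)
 h(y) = sqrt(C1 + y^2)


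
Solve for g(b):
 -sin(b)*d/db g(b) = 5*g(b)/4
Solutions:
 g(b) = C1*(cos(b) + 1)^(5/8)/(cos(b) - 1)^(5/8)


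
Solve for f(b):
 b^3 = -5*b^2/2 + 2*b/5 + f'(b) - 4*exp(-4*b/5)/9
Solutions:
 f(b) = C1 + b^4/4 + 5*b^3/6 - b^2/5 - 5*exp(-4*b/5)/9


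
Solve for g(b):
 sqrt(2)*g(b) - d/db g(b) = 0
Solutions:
 g(b) = C1*exp(sqrt(2)*b)


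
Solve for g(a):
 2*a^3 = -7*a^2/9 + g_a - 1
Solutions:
 g(a) = C1 + a^4/2 + 7*a^3/27 + a


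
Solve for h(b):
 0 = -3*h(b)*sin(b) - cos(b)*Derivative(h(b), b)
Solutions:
 h(b) = C1*cos(b)^3


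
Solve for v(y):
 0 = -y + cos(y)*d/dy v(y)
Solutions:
 v(y) = C1 + Integral(y/cos(y), y)


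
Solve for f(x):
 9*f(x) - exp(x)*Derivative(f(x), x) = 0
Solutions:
 f(x) = C1*exp(-9*exp(-x))


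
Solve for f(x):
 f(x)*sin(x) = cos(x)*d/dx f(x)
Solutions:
 f(x) = C1/cos(x)


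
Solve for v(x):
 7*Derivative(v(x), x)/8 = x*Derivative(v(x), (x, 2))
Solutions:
 v(x) = C1 + C2*x^(15/8)


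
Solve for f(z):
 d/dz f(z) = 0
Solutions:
 f(z) = C1


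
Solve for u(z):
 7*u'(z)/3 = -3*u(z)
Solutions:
 u(z) = C1*exp(-9*z/7)


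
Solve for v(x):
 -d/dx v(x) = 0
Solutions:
 v(x) = C1


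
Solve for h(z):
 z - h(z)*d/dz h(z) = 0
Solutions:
 h(z) = -sqrt(C1 + z^2)
 h(z) = sqrt(C1 + z^2)


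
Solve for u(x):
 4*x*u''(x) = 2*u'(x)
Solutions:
 u(x) = C1 + C2*x^(3/2)


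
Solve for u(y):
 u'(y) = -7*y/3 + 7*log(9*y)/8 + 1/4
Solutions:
 u(y) = C1 - 7*y^2/6 + 7*y*log(y)/8 - 5*y/8 + 7*y*log(3)/4


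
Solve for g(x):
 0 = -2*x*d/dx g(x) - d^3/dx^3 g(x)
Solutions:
 g(x) = C1 + Integral(C2*airyai(-2^(1/3)*x) + C3*airybi(-2^(1/3)*x), x)


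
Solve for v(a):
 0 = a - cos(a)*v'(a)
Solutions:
 v(a) = C1 + Integral(a/cos(a), a)


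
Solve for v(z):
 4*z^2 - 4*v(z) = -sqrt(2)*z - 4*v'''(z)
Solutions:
 v(z) = C3*exp(z) + z^2 + sqrt(2)*z/4 + (C1*sin(sqrt(3)*z/2) + C2*cos(sqrt(3)*z/2))*exp(-z/2)


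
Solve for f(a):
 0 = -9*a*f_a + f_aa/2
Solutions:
 f(a) = C1 + C2*erfi(3*a)


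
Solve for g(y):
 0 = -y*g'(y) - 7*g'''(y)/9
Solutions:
 g(y) = C1 + Integral(C2*airyai(-21^(2/3)*y/7) + C3*airybi(-21^(2/3)*y/7), y)


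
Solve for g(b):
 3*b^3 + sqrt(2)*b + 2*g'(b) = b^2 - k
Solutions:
 g(b) = C1 - 3*b^4/8 + b^3/6 - sqrt(2)*b^2/4 - b*k/2


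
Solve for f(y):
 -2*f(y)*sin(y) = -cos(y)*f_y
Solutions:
 f(y) = C1/cos(y)^2


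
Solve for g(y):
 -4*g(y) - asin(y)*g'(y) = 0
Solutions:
 g(y) = C1*exp(-4*Integral(1/asin(y), y))


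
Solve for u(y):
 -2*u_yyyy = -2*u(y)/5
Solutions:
 u(y) = C1*exp(-5^(3/4)*y/5) + C2*exp(5^(3/4)*y/5) + C3*sin(5^(3/4)*y/5) + C4*cos(5^(3/4)*y/5)


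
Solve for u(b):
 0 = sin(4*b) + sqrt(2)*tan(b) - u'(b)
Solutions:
 u(b) = C1 - sqrt(2)*log(cos(b)) - cos(4*b)/4


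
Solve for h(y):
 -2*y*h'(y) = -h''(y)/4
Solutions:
 h(y) = C1 + C2*erfi(2*y)


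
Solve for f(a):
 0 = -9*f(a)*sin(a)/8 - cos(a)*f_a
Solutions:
 f(a) = C1*cos(a)^(9/8)


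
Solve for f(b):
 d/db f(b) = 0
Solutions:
 f(b) = C1


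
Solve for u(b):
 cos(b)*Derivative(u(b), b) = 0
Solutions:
 u(b) = C1


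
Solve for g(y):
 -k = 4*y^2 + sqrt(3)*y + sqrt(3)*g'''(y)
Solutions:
 g(y) = C1 + C2*y + C3*y^2 - sqrt(3)*k*y^3/18 - sqrt(3)*y^5/45 - y^4/24


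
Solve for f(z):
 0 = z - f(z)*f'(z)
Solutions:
 f(z) = -sqrt(C1 + z^2)
 f(z) = sqrt(C1 + z^2)


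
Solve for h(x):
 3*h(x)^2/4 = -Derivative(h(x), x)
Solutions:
 h(x) = 4/(C1 + 3*x)


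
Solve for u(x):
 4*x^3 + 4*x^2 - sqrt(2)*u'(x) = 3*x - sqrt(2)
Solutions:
 u(x) = C1 + sqrt(2)*x^4/2 + 2*sqrt(2)*x^3/3 - 3*sqrt(2)*x^2/4 + x


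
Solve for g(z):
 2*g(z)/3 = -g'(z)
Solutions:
 g(z) = C1*exp(-2*z/3)


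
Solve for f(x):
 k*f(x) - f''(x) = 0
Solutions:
 f(x) = C1*exp(-sqrt(k)*x) + C2*exp(sqrt(k)*x)


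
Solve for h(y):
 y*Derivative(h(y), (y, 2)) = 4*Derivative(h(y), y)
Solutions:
 h(y) = C1 + C2*y^5


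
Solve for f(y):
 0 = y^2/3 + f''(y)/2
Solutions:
 f(y) = C1 + C2*y - y^4/18


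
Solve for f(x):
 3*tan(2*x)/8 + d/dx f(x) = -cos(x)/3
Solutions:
 f(x) = C1 + 3*log(cos(2*x))/16 - sin(x)/3


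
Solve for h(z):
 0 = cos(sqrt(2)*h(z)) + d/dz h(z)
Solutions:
 h(z) = sqrt(2)*(pi - asin((exp(2*sqrt(2)*C1) + exp(2*sqrt(2)*z))/(exp(2*sqrt(2)*C1) - exp(2*sqrt(2)*z))))/2
 h(z) = sqrt(2)*asin((exp(2*sqrt(2)*C1) + exp(2*sqrt(2)*z))/(exp(2*sqrt(2)*C1) - exp(2*sqrt(2)*z)))/2


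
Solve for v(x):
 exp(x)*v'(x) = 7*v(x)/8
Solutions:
 v(x) = C1*exp(-7*exp(-x)/8)


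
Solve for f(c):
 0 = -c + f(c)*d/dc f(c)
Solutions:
 f(c) = -sqrt(C1 + c^2)
 f(c) = sqrt(C1 + c^2)


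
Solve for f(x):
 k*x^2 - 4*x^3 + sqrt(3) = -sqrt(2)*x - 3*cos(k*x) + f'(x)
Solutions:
 f(x) = C1 + k*x^3/3 - x^4 + sqrt(2)*x^2/2 + sqrt(3)*x + 3*sin(k*x)/k


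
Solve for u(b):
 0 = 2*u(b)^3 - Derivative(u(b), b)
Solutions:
 u(b) = -sqrt(2)*sqrt(-1/(C1 + 2*b))/2
 u(b) = sqrt(2)*sqrt(-1/(C1 + 2*b))/2


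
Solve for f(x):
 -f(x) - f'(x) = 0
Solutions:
 f(x) = C1*exp(-x)


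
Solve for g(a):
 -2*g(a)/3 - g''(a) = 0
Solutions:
 g(a) = C1*sin(sqrt(6)*a/3) + C2*cos(sqrt(6)*a/3)


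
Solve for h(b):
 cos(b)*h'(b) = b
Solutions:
 h(b) = C1 + Integral(b/cos(b), b)


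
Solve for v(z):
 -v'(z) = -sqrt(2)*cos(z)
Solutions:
 v(z) = C1 + sqrt(2)*sin(z)


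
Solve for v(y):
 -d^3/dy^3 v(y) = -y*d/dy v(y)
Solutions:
 v(y) = C1 + Integral(C2*airyai(y) + C3*airybi(y), y)


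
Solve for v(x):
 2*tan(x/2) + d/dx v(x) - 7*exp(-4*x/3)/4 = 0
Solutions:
 v(x) = C1 - 2*log(tan(x/2)^2 + 1) - 21*exp(-4*x/3)/16


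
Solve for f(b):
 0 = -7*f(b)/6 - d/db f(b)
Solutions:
 f(b) = C1*exp(-7*b/6)


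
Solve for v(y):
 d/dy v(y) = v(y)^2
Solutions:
 v(y) = -1/(C1 + y)


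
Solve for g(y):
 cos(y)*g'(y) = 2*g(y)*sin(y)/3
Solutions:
 g(y) = C1/cos(y)^(2/3)


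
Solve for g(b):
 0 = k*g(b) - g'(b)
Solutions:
 g(b) = C1*exp(b*k)


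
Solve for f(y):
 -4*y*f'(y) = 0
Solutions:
 f(y) = C1


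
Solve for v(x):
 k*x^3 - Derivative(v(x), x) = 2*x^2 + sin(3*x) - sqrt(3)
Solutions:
 v(x) = C1 + k*x^4/4 - 2*x^3/3 + sqrt(3)*x + cos(3*x)/3


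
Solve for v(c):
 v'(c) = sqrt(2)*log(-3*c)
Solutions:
 v(c) = C1 + sqrt(2)*c*log(-c) + sqrt(2)*c*(-1 + log(3))


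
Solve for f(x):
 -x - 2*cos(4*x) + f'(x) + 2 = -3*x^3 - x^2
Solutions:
 f(x) = C1 - 3*x^4/4 - x^3/3 + x^2/2 - 2*x + sin(4*x)/2


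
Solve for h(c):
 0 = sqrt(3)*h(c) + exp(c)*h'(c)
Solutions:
 h(c) = C1*exp(sqrt(3)*exp(-c))


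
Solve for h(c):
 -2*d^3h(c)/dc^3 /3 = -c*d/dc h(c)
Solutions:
 h(c) = C1 + Integral(C2*airyai(2^(2/3)*3^(1/3)*c/2) + C3*airybi(2^(2/3)*3^(1/3)*c/2), c)


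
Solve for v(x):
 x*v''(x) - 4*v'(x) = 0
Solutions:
 v(x) = C1 + C2*x^5


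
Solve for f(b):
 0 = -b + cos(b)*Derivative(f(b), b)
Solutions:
 f(b) = C1 + Integral(b/cos(b), b)


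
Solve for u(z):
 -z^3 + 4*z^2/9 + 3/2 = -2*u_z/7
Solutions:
 u(z) = C1 + 7*z^4/8 - 14*z^3/27 - 21*z/4


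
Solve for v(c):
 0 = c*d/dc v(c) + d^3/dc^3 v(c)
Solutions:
 v(c) = C1 + Integral(C2*airyai(-c) + C3*airybi(-c), c)


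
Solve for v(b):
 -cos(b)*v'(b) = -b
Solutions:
 v(b) = C1 + Integral(b/cos(b), b)


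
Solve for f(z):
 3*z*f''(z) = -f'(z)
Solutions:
 f(z) = C1 + C2*z^(2/3)


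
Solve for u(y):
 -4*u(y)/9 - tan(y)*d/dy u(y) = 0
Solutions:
 u(y) = C1/sin(y)^(4/9)


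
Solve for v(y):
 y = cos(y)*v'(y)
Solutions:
 v(y) = C1 + Integral(y/cos(y), y)


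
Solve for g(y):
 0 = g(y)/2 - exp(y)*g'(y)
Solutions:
 g(y) = C1*exp(-exp(-y)/2)


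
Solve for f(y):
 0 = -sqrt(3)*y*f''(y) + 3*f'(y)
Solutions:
 f(y) = C1 + C2*y^(1 + sqrt(3))


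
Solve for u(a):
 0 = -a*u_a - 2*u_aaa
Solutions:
 u(a) = C1 + Integral(C2*airyai(-2^(2/3)*a/2) + C3*airybi(-2^(2/3)*a/2), a)


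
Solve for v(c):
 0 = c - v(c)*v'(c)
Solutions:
 v(c) = -sqrt(C1 + c^2)
 v(c) = sqrt(C1 + c^2)


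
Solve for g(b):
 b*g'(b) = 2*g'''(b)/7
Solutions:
 g(b) = C1 + Integral(C2*airyai(2^(2/3)*7^(1/3)*b/2) + C3*airybi(2^(2/3)*7^(1/3)*b/2), b)


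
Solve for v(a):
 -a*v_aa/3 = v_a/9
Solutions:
 v(a) = C1 + C2*a^(2/3)


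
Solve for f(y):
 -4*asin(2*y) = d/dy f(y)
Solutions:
 f(y) = C1 - 4*y*asin(2*y) - 2*sqrt(1 - 4*y^2)


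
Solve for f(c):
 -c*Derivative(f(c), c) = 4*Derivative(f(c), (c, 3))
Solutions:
 f(c) = C1 + Integral(C2*airyai(-2^(1/3)*c/2) + C3*airybi(-2^(1/3)*c/2), c)


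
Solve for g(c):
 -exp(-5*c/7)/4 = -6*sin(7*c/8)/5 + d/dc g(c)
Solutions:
 g(c) = C1 - 48*cos(7*c/8)/35 + 7*exp(-5*c/7)/20


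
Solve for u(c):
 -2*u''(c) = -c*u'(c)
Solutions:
 u(c) = C1 + C2*erfi(c/2)


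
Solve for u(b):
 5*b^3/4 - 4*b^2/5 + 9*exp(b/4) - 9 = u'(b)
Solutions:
 u(b) = C1 + 5*b^4/16 - 4*b^3/15 - 9*b + 36*exp(b/4)


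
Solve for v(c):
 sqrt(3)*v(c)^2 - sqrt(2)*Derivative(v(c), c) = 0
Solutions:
 v(c) = -2/(C1 + sqrt(6)*c)


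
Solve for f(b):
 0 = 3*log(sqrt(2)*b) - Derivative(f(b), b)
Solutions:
 f(b) = C1 + 3*b*log(b) - 3*b + 3*b*log(2)/2


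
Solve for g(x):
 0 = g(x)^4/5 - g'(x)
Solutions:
 g(x) = 5^(1/3)*(-1/(C1 + 3*x))^(1/3)
 g(x) = 5^(1/3)*(-1/(C1 + x))^(1/3)*(-3^(2/3) - 3*3^(1/6)*I)/6
 g(x) = 5^(1/3)*(-1/(C1 + x))^(1/3)*(-3^(2/3) + 3*3^(1/6)*I)/6


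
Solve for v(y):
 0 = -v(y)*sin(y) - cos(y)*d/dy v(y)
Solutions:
 v(y) = C1*cos(y)


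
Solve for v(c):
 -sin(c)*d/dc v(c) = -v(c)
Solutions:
 v(c) = C1*sqrt(cos(c) - 1)/sqrt(cos(c) + 1)


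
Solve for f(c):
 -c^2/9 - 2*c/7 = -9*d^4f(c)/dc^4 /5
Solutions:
 f(c) = C1 + C2*c + C3*c^2 + C4*c^3 + c^6/5832 + c^5/756


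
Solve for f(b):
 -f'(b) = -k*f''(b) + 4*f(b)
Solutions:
 f(b) = C1*exp(b*(1 - sqrt(16*k + 1))/(2*k)) + C2*exp(b*(sqrt(16*k + 1) + 1)/(2*k))


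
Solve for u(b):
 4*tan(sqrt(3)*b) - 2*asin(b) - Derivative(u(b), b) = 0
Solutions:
 u(b) = C1 - 2*b*asin(b) - 2*sqrt(1 - b^2) - 4*sqrt(3)*log(cos(sqrt(3)*b))/3


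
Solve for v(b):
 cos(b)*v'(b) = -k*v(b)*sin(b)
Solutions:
 v(b) = C1*exp(k*log(cos(b)))


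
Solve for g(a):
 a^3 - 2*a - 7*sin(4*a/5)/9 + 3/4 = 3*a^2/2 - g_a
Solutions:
 g(a) = C1 - a^4/4 + a^3/2 + a^2 - 3*a/4 - 35*cos(4*a/5)/36


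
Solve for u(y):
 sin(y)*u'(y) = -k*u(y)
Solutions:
 u(y) = C1*exp(k*(-log(cos(y) - 1) + log(cos(y) + 1))/2)


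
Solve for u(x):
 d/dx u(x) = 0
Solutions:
 u(x) = C1


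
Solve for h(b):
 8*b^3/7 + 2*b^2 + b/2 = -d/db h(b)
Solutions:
 h(b) = C1 - 2*b^4/7 - 2*b^3/3 - b^2/4


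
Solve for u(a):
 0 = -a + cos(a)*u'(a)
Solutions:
 u(a) = C1 + Integral(a/cos(a), a)


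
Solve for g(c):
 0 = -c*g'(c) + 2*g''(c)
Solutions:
 g(c) = C1 + C2*erfi(c/2)


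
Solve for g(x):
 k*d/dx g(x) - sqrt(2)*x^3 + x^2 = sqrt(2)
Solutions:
 g(x) = C1 + sqrt(2)*x^4/(4*k) - x^3/(3*k) + sqrt(2)*x/k


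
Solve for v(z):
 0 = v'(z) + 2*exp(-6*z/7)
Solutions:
 v(z) = C1 + 7*exp(-6*z/7)/3


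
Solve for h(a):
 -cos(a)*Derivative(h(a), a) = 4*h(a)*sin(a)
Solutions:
 h(a) = C1*cos(a)^4


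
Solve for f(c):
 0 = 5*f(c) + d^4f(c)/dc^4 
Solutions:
 f(c) = (C1*sin(sqrt(2)*5^(1/4)*c/2) + C2*cos(sqrt(2)*5^(1/4)*c/2))*exp(-sqrt(2)*5^(1/4)*c/2) + (C3*sin(sqrt(2)*5^(1/4)*c/2) + C4*cos(sqrt(2)*5^(1/4)*c/2))*exp(sqrt(2)*5^(1/4)*c/2)


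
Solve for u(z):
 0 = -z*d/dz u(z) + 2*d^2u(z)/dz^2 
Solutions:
 u(z) = C1 + C2*erfi(z/2)


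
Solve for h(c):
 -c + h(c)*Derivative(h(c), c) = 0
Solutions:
 h(c) = -sqrt(C1 + c^2)
 h(c) = sqrt(C1 + c^2)


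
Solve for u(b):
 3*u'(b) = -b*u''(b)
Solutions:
 u(b) = C1 + C2/b^2


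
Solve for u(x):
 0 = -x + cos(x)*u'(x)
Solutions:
 u(x) = C1 + Integral(x/cos(x), x)


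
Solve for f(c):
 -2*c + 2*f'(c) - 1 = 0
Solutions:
 f(c) = C1 + c^2/2 + c/2


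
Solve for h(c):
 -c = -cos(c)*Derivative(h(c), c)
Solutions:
 h(c) = C1 + Integral(c/cos(c), c)


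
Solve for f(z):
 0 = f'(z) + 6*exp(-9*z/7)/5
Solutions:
 f(z) = C1 + 14*exp(-9*z/7)/15


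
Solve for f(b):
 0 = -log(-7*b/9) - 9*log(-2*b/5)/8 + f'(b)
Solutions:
 f(b) = C1 + 17*b*log(-b)/8 + b*(-2*log(15) - 17/8 + log(2)/8 + 7*log(5)/8 + log(14))


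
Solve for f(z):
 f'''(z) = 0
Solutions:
 f(z) = C1 + C2*z + C3*z^2


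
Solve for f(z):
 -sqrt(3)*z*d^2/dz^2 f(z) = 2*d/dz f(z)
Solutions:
 f(z) = C1 + C2*z^(1 - 2*sqrt(3)/3)


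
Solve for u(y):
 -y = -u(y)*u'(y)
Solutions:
 u(y) = -sqrt(C1 + y^2)
 u(y) = sqrt(C1 + y^2)


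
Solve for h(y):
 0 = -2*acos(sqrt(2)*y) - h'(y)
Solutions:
 h(y) = C1 - 2*y*acos(sqrt(2)*y) + sqrt(2)*sqrt(1 - 2*y^2)


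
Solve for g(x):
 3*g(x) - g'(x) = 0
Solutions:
 g(x) = C1*exp(3*x)


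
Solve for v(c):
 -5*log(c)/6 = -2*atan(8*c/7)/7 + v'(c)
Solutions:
 v(c) = C1 - 5*c*log(c)/6 + 2*c*atan(8*c/7)/7 + 5*c/6 - log(64*c^2 + 49)/8


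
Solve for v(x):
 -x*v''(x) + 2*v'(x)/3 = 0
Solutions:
 v(x) = C1 + C2*x^(5/3)


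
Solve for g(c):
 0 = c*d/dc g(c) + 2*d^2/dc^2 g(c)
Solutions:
 g(c) = C1 + C2*erf(c/2)


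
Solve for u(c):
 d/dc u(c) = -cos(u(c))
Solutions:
 u(c) = pi - asin((C1 + exp(2*c))/(C1 - exp(2*c)))
 u(c) = asin((C1 + exp(2*c))/(C1 - exp(2*c)))


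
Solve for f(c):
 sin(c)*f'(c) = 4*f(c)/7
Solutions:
 f(c) = C1*(cos(c) - 1)^(2/7)/(cos(c) + 1)^(2/7)


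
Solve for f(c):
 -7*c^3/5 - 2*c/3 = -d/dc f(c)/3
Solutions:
 f(c) = C1 + 21*c^4/20 + c^2


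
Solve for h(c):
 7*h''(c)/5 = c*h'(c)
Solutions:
 h(c) = C1 + C2*erfi(sqrt(70)*c/14)


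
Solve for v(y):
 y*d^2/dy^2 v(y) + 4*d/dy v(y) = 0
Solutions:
 v(y) = C1 + C2/y^3


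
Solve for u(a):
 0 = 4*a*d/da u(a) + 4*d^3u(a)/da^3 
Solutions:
 u(a) = C1 + Integral(C2*airyai(-a) + C3*airybi(-a), a)


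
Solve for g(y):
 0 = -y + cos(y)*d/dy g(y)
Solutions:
 g(y) = C1 + Integral(y/cos(y), y)


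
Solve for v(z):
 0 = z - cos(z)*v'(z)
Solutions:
 v(z) = C1 + Integral(z/cos(z), z)


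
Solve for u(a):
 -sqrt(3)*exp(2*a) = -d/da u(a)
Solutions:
 u(a) = C1 + sqrt(3)*exp(2*a)/2


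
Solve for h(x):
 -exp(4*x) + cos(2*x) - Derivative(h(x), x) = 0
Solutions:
 h(x) = C1 - exp(4*x)/4 + sin(2*x)/2


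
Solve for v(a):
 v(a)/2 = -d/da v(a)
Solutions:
 v(a) = C1*exp(-a/2)


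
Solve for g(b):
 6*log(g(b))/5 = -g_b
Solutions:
 li(g(b)) = C1 - 6*b/5


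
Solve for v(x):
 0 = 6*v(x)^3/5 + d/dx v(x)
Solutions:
 v(x) = -sqrt(10)*sqrt(-1/(C1 - 6*x))/2
 v(x) = sqrt(10)*sqrt(-1/(C1 - 6*x))/2


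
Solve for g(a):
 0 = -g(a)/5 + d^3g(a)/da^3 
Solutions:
 g(a) = C3*exp(5^(2/3)*a/5) + (C1*sin(sqrt(3)*5^(2/3)*a/10) + C2*cos(sqrt(3)*5^(2/3)*a/10))*exp(-5^(2/3)*a/10)


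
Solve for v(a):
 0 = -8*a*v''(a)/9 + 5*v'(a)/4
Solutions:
 v(a) = C1 + C2*a^(77/32)


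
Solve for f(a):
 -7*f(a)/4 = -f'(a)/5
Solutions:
 f(a) = C1*exp(35*a/4)


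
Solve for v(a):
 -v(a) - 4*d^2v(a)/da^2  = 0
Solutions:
 v(a) = C1*sin(a/2) + C2*cos(a/2)


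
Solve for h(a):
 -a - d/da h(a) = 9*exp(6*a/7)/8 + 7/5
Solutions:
 h(a) = C1 - a^2/2 - 7*a/5 - 21*exp(6*a/7)/16


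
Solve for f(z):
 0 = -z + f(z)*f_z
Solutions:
 f(z) = -sqrt(C1 + z^2)
 f(z) = sqrt(C1 + z^2)


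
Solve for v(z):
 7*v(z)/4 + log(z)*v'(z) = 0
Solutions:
 v(z) = C1*exp(-7*li(z)/4)


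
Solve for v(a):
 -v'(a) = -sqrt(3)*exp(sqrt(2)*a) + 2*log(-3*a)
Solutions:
 v(a) = C1 - 2*a*log(-a) + 2*a*(1 - log(3)) + sqrt(6)*exp(sqrt(2)*a)/2


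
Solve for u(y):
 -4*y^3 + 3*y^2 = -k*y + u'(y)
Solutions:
 u(y) = C1 + k*y^2/2 - y^4 + y^3


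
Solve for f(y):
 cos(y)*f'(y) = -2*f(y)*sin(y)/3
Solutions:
 f(y) = C1*cos(y)^(2/3)


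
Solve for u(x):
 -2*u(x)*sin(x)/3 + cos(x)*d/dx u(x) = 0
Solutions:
 u(x) = C1/cos(x)^(2/3)


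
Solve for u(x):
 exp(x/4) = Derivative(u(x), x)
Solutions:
 u(x) = C1 + 4*exp(x/4)


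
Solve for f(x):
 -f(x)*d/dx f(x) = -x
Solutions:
 f(x) = -sqrt(C1 + x^2)
 f(x) = sqrt(C1 + x^2)


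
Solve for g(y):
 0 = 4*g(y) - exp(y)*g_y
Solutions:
 g(y) = C1*exp(-4*exp(-y))


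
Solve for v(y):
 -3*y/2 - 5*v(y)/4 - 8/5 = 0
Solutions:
 v(y) = -6*y/5 - 32/25


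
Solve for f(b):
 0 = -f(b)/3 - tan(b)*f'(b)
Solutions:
 f(b) = C1/sin(b)^(1/3)


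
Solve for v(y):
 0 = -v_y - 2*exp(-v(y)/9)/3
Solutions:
 v(y) = 9*log(C1 - 2*y/27)


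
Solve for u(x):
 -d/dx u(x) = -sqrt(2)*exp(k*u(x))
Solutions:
 u(x) = Piecewise((log(-1/(C1*k + sqrt(2)*k*x))/k, Ne(k, 0)), (nan, True))
 u(x) = Piecewise((C1 + sqrt(2)*x, Eq(k, 0)), (nan, True))


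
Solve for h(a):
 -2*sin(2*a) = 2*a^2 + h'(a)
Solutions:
 h(a) = C1 - 2*a^3/3 + cos(2*a)


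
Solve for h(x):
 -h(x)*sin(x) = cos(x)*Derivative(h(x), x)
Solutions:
 h(x) = C1*cos(x)


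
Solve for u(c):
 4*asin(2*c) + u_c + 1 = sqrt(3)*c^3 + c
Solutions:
 u(c) = C1 + sqrt(3)*c^4/4 + c^2/2 - 4*c*asin(2*c) - c - 2*sqrt(1 - 4*c^2)


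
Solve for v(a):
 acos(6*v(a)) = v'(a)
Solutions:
 Integral(1/acos(6*_y), (_y, v(a))) = C1 + a


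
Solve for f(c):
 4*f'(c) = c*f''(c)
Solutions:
 f(c) = C1 + C2*c^5


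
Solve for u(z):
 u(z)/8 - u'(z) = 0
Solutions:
 u(z) = C1*exp(z/8)


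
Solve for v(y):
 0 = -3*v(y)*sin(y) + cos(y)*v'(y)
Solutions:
 v(y) = C1/cos(y)^3


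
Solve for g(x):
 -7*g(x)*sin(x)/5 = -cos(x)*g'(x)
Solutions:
 g(x) = C1/cos(x)^(7/5)


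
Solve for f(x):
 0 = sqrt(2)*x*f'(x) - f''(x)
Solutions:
 f(x) = C1 + C2*erfi(2^(3/4)*x/2)


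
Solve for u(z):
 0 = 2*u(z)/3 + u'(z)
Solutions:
 u(z) = C1*exp(-2*z/3)


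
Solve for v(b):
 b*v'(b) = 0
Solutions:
 v(b) = C1


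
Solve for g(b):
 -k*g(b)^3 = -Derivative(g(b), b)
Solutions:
 g(b) = -sqrt(2)*sqrt(-1/(C1 + b*k))/2
 g(b) = sqrt(2)*sqrt(-1/(C1 + b*k))/2


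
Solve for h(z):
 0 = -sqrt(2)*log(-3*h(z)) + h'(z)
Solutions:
 -sqrt(2)*Integral(1/(log(-_y) + log(3)), (_y, h(z)))/2 = C1 - z


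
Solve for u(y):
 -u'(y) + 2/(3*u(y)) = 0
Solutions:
 u(y) = -sqrt(C1 + 12*y)/3
 u(y) = sqrt(C1 + 12*y)/3


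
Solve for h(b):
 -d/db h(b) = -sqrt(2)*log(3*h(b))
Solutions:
 -sqrt(2)*Integral(1/(log(_y) + log(3)), (_y, h(b)))/2 = C1 - b


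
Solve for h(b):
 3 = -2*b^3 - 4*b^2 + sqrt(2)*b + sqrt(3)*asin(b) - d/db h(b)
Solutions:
 h(b) = C1 - b^4/2 - 4*b^3/3 + sqrt(2)*b^2/2 - 3*b + sqrt(3)*(b*asin(b) + sqrt(1 - b^2))


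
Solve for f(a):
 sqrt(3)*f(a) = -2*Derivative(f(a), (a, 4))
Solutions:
 f(a) = (C1*sin(2^(1/4)*3^(1/8)*a/2) + C2*cos(2^(1/4)*3^(1/8)*a/2))*exp(-2^(1/4)*3^(1/8)*a/2) + (C3*sin(2^(1/4)*3^(1/8)*a/2) + C4*cos(2^(1/4)*3^(1/8)*a/2))*exp(2^(1/4)*3^(1/8)*a/2)


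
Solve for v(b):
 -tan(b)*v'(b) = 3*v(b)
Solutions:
 v(b) = C1/sin(b)^3


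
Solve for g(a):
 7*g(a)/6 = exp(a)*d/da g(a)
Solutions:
 g(a) = C1*exp(-7*exp(-a)/6)


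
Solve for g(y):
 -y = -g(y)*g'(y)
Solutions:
 g(y) = -sqrt(C1 + y^2)
 g(y) = sqrt(C1 + y^2)


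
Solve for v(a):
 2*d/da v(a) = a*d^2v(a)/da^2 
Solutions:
 v(a) = C1 + C2*a^3


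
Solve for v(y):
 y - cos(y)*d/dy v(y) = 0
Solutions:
 v(y) = C1 + Integral(y/cos(y), y)


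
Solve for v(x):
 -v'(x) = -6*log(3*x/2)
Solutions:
 v(x) = C1 + 6*x*log(x) - 6*x + x*log(729/64)


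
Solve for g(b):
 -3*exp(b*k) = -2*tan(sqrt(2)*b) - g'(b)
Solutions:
 g(b) = C1 + 3*Piecewise((exp(b*k)/k, Ne(k, 0)), (b, True)) + sqrt(2)*log(cos(sqrt(2)*b))


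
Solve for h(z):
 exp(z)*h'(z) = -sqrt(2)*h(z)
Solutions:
 h(z) = C1*exp(sqrt(2)*exp(-z))


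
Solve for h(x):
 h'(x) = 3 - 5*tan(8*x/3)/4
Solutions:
 h(x) = C1 + 3*x + 15*log(cos(8*x/3))/32


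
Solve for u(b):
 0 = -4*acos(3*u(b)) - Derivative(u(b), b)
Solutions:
 Integral(1/acos(3*_y), (_y, u(b))) = C1 - 4*b


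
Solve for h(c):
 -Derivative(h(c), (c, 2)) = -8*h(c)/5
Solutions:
 h(c) = C1*exp(-2*sqrt(10)*c/5) + C2*exp(2*sqrt(10)*c/5)


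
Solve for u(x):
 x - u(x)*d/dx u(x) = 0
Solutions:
 u(x) = -sqrt(C1 + x^2)
 u(x) = sqrt(C1 + x^2)


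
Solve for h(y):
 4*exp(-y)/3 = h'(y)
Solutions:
 h(y) = C1 - 4*exp(-y)/3


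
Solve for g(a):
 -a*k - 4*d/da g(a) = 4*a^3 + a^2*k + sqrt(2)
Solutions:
 g(a) = C1 - a^4/4 - a^3*k/12 - a^2*k/8 - sqrt(2)*a/4


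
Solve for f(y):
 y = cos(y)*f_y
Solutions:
 f(y) = C1 + Integral(y/cos(y), y)


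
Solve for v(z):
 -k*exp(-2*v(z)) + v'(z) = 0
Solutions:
 v(z) = log(-sqrt(C1 + 2*k*z))
 v(z) = log(C1 + 2*k*z)/2


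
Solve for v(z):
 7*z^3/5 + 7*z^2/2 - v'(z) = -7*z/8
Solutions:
 v(z) = C1 + 7*z^4/20 + 7*z^3/6 + 7*z^2/16


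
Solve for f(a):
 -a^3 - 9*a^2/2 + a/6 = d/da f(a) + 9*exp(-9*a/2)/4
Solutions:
 f(a) = C1 - a^4/4 - 3*a^3/2 + a^2/12 + exp(-9*a/2)/2


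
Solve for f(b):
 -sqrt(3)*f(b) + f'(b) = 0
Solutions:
 f(b) = C1*exp(sqrt(3)*b)


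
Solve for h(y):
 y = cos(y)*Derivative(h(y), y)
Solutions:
 h(y) = C1 + Integral(y/cos(y), y)


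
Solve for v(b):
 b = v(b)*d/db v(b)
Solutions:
 v(b) = -sqrt(C1 + b^2)
 v(b) = sqrt(C1 + b^2)


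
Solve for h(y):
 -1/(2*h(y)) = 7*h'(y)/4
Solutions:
 h(y) = -sqrt(C1 - 28*y)/7
 h(y) = sqrt(C1 - 28*y)/7


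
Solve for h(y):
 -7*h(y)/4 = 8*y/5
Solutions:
 h(y) = -32*y/35


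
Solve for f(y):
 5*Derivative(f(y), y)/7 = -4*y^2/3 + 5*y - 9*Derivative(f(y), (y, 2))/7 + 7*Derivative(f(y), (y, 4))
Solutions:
 f(y) = C1 + C2*exp(-2^(1/3)*y*(6/(sqrt(1117) + 35)^(1/3) + 2^(1/3)*(sqrt(1117) + 35)^(1/3))/28)*sin(2^(1/3)*sqrt(3)*y*(-2^(1/3)*(sqrt(1117) + 35)^(1/3) + 6/(sqrt(1117) + 35)^(1/3))/28) + C3*exp(-2^(1/3)*y*(6/(sqrt(1117) + 35)^(1/3) + 2^(1/3)*(sqrt(1117) + 35)^(1/3))/28)*cos(2^(1/3)*sqrt(3)*y*(-2^(1/3)*(sqrt(1117) + 35)^(1/3) + 6/(sqrt(1117) + 35)^(1/3))/28) + C4*exp(2^(1/3)*y*(6/(sqrt(1117) + 35)^(1/3) + 2^(1/3)*(sqrt(1117) + 35)^(1/3))/14) - 28*y^3/45 + 343*y^2/50 - 3087*y/125


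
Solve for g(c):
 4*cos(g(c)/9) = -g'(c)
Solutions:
 4*c - 9*log(sin(g(c)/9) - 1)/2 + 9*log(sin(g(c)/9) + 1)/2 = C1


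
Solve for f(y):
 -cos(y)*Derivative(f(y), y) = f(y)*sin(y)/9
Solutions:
 f(y) = C1*cos(y)^(1/9)


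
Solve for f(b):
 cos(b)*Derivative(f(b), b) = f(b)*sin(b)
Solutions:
 f(b) = C1/cos(b)


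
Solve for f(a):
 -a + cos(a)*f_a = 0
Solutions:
 f(a) = C1 + Integral(a/cos(a), a)


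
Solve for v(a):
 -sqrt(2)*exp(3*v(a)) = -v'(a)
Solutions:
 v(a) = log(-1/(C1 + 3*sqrt(2)*a))/3
 v(a) = log((-1/(C1 + sqrt(2)*a))^(1/3)*(-3^(2/3) - 3*3^(1/6)*I)/6)
 v(a) = log((-1/(C1 + sqrt(2)*a))^(1/3)*(-3^(2/3) + 3*3^(1/6)*I)/6)


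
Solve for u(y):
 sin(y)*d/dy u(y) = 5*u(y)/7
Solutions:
 u(y) = C1*(cos(y) - 1)^(5/14)/(cos(y) + 1)^(5/14)


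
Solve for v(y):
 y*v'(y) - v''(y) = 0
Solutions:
 v(y) = C1 + C2*erfi(sqrt(2)*y/2)


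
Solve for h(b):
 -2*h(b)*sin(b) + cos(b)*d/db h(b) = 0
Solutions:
 h(b) = C1/cos(b)^2


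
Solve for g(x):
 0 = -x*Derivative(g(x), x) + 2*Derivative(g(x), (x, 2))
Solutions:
 g(x) = C1 + C2*erfi(x/2)


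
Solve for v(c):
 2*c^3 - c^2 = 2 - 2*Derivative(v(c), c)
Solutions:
 v(c) = C1 - c^4/4 + c^3/6 + c


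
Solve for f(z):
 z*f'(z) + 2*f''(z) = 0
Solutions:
 f(z) = C1 + C2*erf(z/2)


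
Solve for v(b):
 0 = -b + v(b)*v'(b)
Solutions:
 v(b) = -sqrt(C1 + b^2)
 v(b) = sqrt(C1 + b^2)


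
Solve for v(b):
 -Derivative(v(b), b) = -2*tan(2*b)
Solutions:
 v(b) = C1 - log(cos(2*b))


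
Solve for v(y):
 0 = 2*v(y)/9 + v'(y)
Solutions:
 v(y) = C1*exp(-2*y/9)


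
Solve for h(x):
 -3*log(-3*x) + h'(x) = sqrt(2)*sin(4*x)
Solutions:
 h(x) = C1 + 3*x*log(-x) - 3*x + 3*x*log(3) - sqrt(2)*cos(4*x)/4


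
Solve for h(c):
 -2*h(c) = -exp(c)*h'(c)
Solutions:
 h(c) = C1*exp(-2*exp(-c))


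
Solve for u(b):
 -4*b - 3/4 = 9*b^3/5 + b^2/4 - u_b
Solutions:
 u(b) = C1 + 9*b^4/20 + b^3/12 + 2*b^2 + 3*b/4


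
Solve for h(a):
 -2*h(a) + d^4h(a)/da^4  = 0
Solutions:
 h(a) = C1*exp(-2^(1/4)*a) + C2*exp(2^(1/4)*a) + C3*sin(2^(1/4)*a) + C4*cos(2^(1/4)*a)


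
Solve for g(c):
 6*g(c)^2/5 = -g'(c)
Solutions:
 g(c) = 5/(C1 + 6*c)


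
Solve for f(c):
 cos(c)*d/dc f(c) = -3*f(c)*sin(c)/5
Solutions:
 f(c) = C1*cos(c)^(3/5)


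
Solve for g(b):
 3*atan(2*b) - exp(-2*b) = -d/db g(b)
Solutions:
 g(b) = C1 - 3*b*atan(2*b) + 3*log(4*b^2 + 1)/4 - exp(-2*b)/2


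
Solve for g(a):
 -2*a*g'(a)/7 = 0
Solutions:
 g(a) = C1


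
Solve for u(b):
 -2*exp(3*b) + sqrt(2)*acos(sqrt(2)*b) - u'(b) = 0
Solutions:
 u(b) = C1 + sqrt(2)*(b*acos(sqrt(2)*b) - sqrt(2)*sqrt(1 - 2*b^2)/2) - 2*exp(3*b)/3


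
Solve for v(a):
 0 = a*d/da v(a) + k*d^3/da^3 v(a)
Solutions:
 v(a) = C1 + Integral(C2*airyai(a*(-1/k)^(1/3)) + C3*airybi(a*(-1/k)^(1/3)), a)


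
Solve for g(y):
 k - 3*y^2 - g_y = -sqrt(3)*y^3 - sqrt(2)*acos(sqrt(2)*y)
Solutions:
 g(y) = C1 + k*y + sqrt(3)*y^4/4 - y^3 + sqrt(2)*(y*acos(sqrt(2)*y) - sqrt(2)*sqrt(1 - 2*y^2)/2)


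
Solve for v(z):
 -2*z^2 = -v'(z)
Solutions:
 v(z) = C1 + 2*z^3/3


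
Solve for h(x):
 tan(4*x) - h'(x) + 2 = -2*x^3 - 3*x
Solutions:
 h(x) = C1 + x^4/2 + 3*x^2/2 + 2*x - log(cos(4*x))/4


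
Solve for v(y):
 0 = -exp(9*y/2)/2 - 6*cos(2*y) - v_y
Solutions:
 v(y) = C1 - exp(9*y/2)/9 - 3*sin(2*y)


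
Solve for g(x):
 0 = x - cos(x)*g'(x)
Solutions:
 g(x) = C1 + Integral(x/cos(x), x)


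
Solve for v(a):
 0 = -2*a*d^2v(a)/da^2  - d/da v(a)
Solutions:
 v(a) = C1 + C2*sqrt(a)


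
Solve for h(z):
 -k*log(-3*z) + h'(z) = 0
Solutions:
 h(z) = C1 + k*z*log(-z) + k*z*(-1 + log(3))


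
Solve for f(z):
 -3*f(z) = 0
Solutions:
 f(z) = 0


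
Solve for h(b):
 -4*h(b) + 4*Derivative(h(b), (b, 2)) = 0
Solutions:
 h(b) = C1*exp(-b) + C2*exp(b)


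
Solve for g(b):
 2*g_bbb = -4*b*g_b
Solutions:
 g(b) = C1 + Integral(C2*airyai(-2^(1/3)*b) + C3*airybi(-2^(1/3)*b), b)


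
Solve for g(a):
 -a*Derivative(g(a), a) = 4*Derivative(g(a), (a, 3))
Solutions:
 g(a) = C1 + Integral(C2*airyai(-2^(1/3)*a/2) + C3*airybi(-2^(1/3)*a/2), a)


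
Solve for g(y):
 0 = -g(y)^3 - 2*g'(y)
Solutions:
 g(y) = -sqrt(-1/(C1 - y))
 g(y) = sqrt(-1/(C1 - y))


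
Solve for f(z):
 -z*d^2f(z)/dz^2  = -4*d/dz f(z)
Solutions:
 f(z) = C1 + C2*z^5


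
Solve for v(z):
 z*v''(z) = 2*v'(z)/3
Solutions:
 v(z) = C1 + C2*z^(5/3)


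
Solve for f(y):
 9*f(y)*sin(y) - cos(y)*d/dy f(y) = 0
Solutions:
 f(y) = C1/cos(y)^9


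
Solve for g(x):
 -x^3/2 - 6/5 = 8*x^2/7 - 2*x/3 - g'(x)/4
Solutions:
 g(x) = C1 + x^4/2 + 32*x^3/21 - 4*x^2/3 + 24*x/5


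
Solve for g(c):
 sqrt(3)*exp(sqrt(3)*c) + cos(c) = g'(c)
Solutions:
 g(c) = C1 + exp(sqrt(3)*c) + sin(c)


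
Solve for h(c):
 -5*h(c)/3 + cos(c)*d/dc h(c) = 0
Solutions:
 h(c) = C1*(sin(c) + 1)^(5/6)/(sin(c) - 1)^(5/6)


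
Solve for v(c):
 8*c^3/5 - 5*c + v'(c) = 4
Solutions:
 v(c) = C1 - 2*c^4/5 + 5*c^2/2 + 4*c


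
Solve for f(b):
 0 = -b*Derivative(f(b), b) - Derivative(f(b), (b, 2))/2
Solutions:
 f(b) = C1 + C2*erf(b)


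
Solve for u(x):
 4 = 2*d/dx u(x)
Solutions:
 u(x) = C1 + 2*x


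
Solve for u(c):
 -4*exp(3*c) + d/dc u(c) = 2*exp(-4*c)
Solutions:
 u(c) = C1 + 4*exp(3*c)/3 - exp(-4*c)/2


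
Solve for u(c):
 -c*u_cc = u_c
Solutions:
 u(c) = C1 + C2*log(c)


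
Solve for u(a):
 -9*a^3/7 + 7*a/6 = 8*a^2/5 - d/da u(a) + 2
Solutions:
 u(a) = C1 + 9*a^4/28 + 8*a^3/15 - 7*a^2/12 + 2*a


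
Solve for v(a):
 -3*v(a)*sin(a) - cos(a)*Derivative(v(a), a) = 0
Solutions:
 v(a) = C1*cos(a)^3


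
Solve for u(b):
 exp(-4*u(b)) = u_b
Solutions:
 u(b) = log(-I*(C1 + 4*b)^(1/4))
 u(b) = log(I*(C1 + 4*b)^(1/4))
 u(b) = log(-(C1 + 4*b)^(1/4))
 u(b) = log(C1 + 4*b)/4


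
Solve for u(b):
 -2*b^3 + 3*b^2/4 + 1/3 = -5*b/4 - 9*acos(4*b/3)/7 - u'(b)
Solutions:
 u(b) = C1 + b^4/2 - b^3/4 - 5*b^2/8 - 9*b*acos(4*b/3)/7 - b/3 + 9*sqrt(9 - 16*b^2)/28


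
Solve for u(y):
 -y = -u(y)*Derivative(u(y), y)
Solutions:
 u(y) = -sqrt(C1 + y^2)
 u(y) = sqrt(C1 + y^2)


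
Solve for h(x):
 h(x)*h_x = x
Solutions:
 h(x) = -sqrt(C1 + x^2)
 h(x) = sqrt(C1 + x^2)


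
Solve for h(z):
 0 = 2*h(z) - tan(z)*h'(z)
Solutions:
 h(z) = C1*sin(z)^2


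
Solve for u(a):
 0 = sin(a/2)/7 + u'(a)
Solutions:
 u(a) = C1 + 2*cos(a/2)/7


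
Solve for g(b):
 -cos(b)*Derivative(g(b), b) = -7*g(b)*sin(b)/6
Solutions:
 g(b) = C1/cos(b)^(7/6)


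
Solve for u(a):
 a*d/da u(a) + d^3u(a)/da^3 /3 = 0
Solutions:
 u(a) = C1 + Integral(C2*airyai(-3^(1/3)*a) + C3*airybi(-3^(1/3)*a), a)


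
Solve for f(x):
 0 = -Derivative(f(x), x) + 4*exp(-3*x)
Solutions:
 f(x) = C1 - 4*exp(-3*x)/3


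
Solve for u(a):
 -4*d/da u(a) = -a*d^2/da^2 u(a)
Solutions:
 u(a) = C1 + C2*a^5


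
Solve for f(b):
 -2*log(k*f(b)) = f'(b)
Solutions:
 li(k*f(b))/k = C1 - 2*b


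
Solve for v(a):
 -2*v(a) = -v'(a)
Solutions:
 v(a) = C1*exp(2*a)


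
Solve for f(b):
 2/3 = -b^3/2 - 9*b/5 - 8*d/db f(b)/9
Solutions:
 f(b) = C1 - 9*b^4/64 - 81*b^2/80 - 3*b/4


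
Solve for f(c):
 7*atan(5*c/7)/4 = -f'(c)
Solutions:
 f(c) = C1 - 7*c*atan(5*c/7)/4 + 49*log(25*c^2 + 49)/40


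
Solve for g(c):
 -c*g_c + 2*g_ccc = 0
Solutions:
 g(c) = C1 + Integral(C2*airyai(2^(2/3)*c/2) + C3*airybi(2^(2/3)*c/2), c)


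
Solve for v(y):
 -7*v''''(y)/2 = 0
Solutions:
 v(y) = C1 + C2*y + C3*y^2 + C4*y^3


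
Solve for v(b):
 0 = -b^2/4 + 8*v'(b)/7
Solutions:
 v(b) = C1 + 7*b^3/96


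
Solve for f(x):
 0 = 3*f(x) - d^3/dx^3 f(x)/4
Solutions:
 f(x) = C3*exp(12^(1/3)*x) + (C1*sin(2^(2/3)*3^(5/6)*x/2) + C2*cos(2^(2/3)*3^(5/6)*x/2))*exp(-12^(1/3)*x/2)


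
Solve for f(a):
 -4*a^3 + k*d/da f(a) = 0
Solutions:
 f(a) = C1 + a^4/k


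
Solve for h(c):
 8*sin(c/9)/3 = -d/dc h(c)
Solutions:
 h(c) = C1 + 24*cos(c/9)


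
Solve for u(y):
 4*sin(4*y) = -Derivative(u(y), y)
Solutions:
 u(y) = C1 + cos(4*y)


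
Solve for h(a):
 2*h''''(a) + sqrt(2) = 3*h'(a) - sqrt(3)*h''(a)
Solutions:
 h(a) = C1 + C2*exp(-a*(-2^(2/3)*3^(5/6)/(9 + sqrt(2*sqrt(3) + 81))^(1/3) + 18^(1/3)*(9 + sqrt(2*sqrt(3) + 81))^(1/3))/12)*sin(a*(12^(1/3)/(9 + sqrt(2*sqrt(3) + 81))^(1/3) + 2^(1/3)*3^(1/6)*(9 + sqrt(2*sqrt(3) + 81))^(1/3))/4) + C3*exp(-a*(-2^(2/3)*3^(5/6)/(9 + sqrt(2*sqrt(3) + 81))^(1/3) + 18^(1/3)*(9 + sqrt(2*sqrt(3) + 81))^(1/3))/12)*cos(a*(12^(1/3)/(9 + sqrt(2*sqrt(3) + 81))^(1/3) + 2^(1/3)*3^(1/6)*(9 + sqrt(2*sqrt(3) + 81))^(1/3))/4) + C4*exp(a*(-2^(2/3)*3^(5/6)/(9 + sqrt(2*sqrt(3) + 81))^(1/3) + 18^(1/3)*(9 + sqrt(2*sqrt(3) + 81))^(1/3))/6) + sqrt(2)*a/3


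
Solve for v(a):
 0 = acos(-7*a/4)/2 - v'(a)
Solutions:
 v(a) = C1 + a*acos(-7*a/4)/2 + sqrt(16 - 49*a^2)/14


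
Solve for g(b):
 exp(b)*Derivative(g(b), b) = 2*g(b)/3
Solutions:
 g(b) = C1*exp(-2*exp(-b)/3)


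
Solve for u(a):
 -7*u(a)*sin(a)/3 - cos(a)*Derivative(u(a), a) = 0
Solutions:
 u(a) = C1*cos(a)^(7/3)


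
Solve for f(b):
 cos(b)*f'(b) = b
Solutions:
 f(b) = C1 + Integral(b/cos(b), b)


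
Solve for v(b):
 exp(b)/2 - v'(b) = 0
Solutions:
 v(b) = C1 + exp(b)/2


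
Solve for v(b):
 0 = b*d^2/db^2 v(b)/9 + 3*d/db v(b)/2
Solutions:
 v(b) = C1 + C2/b^(25/2)


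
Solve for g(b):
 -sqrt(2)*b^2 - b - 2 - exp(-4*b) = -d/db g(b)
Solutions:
 g(b) = C1 + sqrt(2)*b^3/3 + b^2/2 + 2*b - exp(-4*b)/4


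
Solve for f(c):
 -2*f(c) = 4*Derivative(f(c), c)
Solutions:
 f(c) = C1*exp(-c/2)


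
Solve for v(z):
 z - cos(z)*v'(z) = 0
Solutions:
 v(z) = C1 + Integral(z/cos(z), z)


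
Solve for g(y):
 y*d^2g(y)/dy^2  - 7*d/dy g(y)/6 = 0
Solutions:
 g(y) = C1 + C2*y^(13/6)


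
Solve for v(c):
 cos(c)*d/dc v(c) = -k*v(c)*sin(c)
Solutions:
 v(c) = C1*exp(k*log(cos(c)))


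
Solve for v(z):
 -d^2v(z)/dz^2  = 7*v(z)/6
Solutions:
 v(z) = C1*sin(sqrt(42)*z/6) + C2*cos(sqrt(42)*z/6)


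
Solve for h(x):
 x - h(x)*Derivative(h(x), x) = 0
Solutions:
 h(x) = -sqrt(C1 + x^2)
 h(x) = sqrt(C1 + x^2)


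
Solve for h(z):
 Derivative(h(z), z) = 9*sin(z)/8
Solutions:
 h(z) = C1 - 9*cos(z)/8


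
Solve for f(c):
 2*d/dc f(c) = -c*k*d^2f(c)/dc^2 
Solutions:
 f(c) = C1 + c^(((re(k) - 2)*re(k) + im(k)^2)/(re(k)^2 + im(k)^2))*(C2*sin(2*log(c)*Abs(im(k))/(re(k)^2 + im(k)^2)) + C3*cos(2*log(c)*im(k)/(re(k)^2 + im(k)^2)))


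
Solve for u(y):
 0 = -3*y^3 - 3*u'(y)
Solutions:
 u(y) = C1 - y^4/4
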